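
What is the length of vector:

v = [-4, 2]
4.472

||v||₂ = √((-4)² + (2)²) = √20 = 4.472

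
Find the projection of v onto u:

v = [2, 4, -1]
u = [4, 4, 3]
proj_u(v) = [84/41, 84/41, 63/41]

v·u = (2)(4) + (4)(4) + (-1)(3) = 21
u·u = (4)² + (4)² + (3)² = 41
proj_u(v) = (v·u / u·u) × u = (21/41) × u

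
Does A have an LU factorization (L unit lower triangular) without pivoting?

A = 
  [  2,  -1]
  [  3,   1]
Yes.
A[1,1] = 2 ≠ 0, so Gaussian elimination proceeds without a row swap: multiplier ℓ₂₁ = (3)/(2) = 3/2, and U[2,2] = 1 - (3/2)(-1) = 5/2.
L = 
  [  1,   0]
  [3/2,   1]
U = 
  [  2,  -1]
  [  0, 5/2]
Check row 2 of LU: [(3/2)(2), (3/2)(-1) + (5/2)] = [3, 1] = row 2 of A ✓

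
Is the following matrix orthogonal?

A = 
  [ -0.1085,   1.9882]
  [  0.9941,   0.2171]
No

AᵀA = 
  [  1,   0.0001]
  [  0.0001,   4.0001]
≠ I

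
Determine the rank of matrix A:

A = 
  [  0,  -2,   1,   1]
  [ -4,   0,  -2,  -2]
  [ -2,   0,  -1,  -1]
rank(A) = 2

Row reduce:
Swap R1 ↔ R2
R3 → R3 - (1/2)·R1
REF = 
  [ -4,   0,  -2,  -2]
  [  0,  -2,   1,   1]
  [  0,   0,   0,   0]
Pivot columns: 1, 2 → 2 pivots.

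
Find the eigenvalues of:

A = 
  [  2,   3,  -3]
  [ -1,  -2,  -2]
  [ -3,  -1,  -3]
λ = -4, (1 + √33)/2, (1 - √33)/2  (≈ -4, 3.372, -2.372)

Characteristic polynomial: det(λI - A) = λ³ + 3λ² - 12λ - 32
Testing integer divisors of the constant term: p(-4) = 0, so (λ + 4) is a factor:
p(λ) = (λ + 4)(λ² - λ - 8)
λ² - λ - 8 = 0  ⇒  λ = (1 ± √((-1)² - 4·(-8)))/2 = (1 ± √(33))/2
  = (1 + √33)/2,  (1 - √33)/2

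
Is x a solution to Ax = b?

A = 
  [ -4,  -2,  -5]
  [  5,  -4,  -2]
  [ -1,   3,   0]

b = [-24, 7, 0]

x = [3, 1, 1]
No

Ax = [-19, 9, 0] ≠ b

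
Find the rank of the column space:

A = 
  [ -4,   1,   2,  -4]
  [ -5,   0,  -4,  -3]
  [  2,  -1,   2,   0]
Row reduce:
R2 → R2 - (5/4)·R1
R3 → R3 + (1/2)·R1
R3 → R3 - (2/5)·R2
REF = 
  [   -4,     1,     2,    -4]
  [    0,  -5/4, -13/2,     2]
  [    0,     0,  28/5, -14/5]
Pivot columns: 1, 2, 3 → 3 pivots.
dim(Col(A)) = number of pivot columns = 3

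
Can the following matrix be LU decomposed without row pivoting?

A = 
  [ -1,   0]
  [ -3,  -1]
Yes.
A[1,1] = -1 ≠ 0, so Gaussian elimination proceeds without a row swap: multiplier ℓ₂₁ = (-3)/(-1) = 3, and U[2,2] = -1 - (3)(0) = -1.
L = 
  [  1,   0]
  [  3,   1]
U = 
  [ -1,   0]
  [  0,  -1]
Check row 2 of LU: [(3)(-1), (3)(0) + (-1)] = [-3, -1] = row 2 of A ✓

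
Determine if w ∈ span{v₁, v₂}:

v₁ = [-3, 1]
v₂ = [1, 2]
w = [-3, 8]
Yes

Form the augmented matrix and row-reduce:
[v₁|v₂|w] = 
  [ -3,   1,  -3]
  [  1,   2,   8]
R2 → R2 + (1/3)·R1
REF = 
  [ -3,   1,  -3]
  [  0, 7/3,   7]

No row of the form [0 0 | nonzero], so the system is consistent. Back-substitution gives c₁ = 2, c₂ = 3: w = (2)·v₁ + (3)·v₂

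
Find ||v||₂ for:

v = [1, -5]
5.099

||v||₂ = √((1)² + (-5)²) = √26 = 5.099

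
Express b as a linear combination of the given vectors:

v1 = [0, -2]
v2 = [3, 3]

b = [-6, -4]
c1 = -1, c2 = -2

b = -1·v1 + -2·v2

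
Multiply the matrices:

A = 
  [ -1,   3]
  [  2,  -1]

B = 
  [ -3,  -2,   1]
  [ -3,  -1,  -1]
AB = 
  [ -6,  -1,  -4]
  [ -3,  -3,   3]

A is 2×2 and B is 2×3, so AB is 2×3. Each entry is (row of A)·(column of B):
AB[1,1] = (-1)(-3) + (3)(-3) = -6
AB[1,2] = (-1)(-2) + (3)(-1) = -1
AB[1,3] = (-1)(1) + (3)(-1) = -4
AB[2,1] = (2)(-3) + (-1)(-3) = -3
AB[2,2] = (2)(-2) + (-1)(-1) = -3
AB[2,3] = (2)(1) + (-1)(-1) = 3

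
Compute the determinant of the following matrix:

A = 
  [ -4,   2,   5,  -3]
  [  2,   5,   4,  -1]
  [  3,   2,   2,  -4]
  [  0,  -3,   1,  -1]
Cofactor expansion along row 1: det(A) = a₁₁M₁₁ - a₁₂M₁₂ + a₁₃M₁₃ - a₁₄M₁₄

M₁₁ = det[[5, 4, -1]; [2, 2, -4]; [-3, 1, -1]]
  = (5)·((2)(-1) - (-4)(1)) - (4)·((2)(-1) - (-4)(-3)) + (-1)·((2)(1) - (2)(-3))
  = (5)(2) - (4)(-14) + (-1)(8)
  = 58
M₁₂ = det[[2, 4, -1]; [3, 2, -4]; [0, 1, -1]]
  = (2)·((2)(-1) - (-4)(1)) - (4)·((3)(-1) - (-4)(0)) + (-1)·((3)(1) - (2)(0))
  = (2)(2) - (4)(-3) + (-1)(3)
  = 13
M₁₃ = det[[2, 5, -1]; [3, 2, -4]; [0, -3, -1]]
  = (2)·((2)(-1) - (-4)(-3)) - (5)·((3)(-1) - (-4)(0)) + (-1)·((3)(-3) - (2)(0))
  = (2)(-14) - (5)(-3) + (-1)(-9)
  = -4
M₁₄ = det[[2, 5, 4]; [3, 2, 2]; [0, -3, 1]]
  = (2)·((2)(1) - (2)(-3)) - (5)·((3)(1) - (2)(0)) + (4)·((3)(-3) - (2)(0))
  = (2)(8) - (5)(3) + (4)(-9)
  = -35

det(A) = (-4)(58) - (2)(13) + (5)(-4) - (-3)(-35) = -383

det(A) = -383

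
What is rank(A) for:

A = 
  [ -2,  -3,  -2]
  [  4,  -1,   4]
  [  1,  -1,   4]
rank(A) = 3

Row reduce:
R2 → R2 + (2)·R1
R3 → R3 + (1/2)·R1
R3 → R3 - (5/14)·R2
REF = 
  [ -2,  -3,  -2]
  [  0,  -7,   0]
  [  0,   0,   3]
Pivot columns: 1, 2, 3 → 3 pivots.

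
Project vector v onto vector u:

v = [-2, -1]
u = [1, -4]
proj_u(v) = [2/17, -8/17]

v·u = (-2)(1) + (-1)(-4) = 2
u·u = (1)² + (-4)² = 17
proj_u(v) = (v·u / u·u) × u = (2/17) × u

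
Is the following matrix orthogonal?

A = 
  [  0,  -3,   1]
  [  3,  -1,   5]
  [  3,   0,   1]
No

AᵀA = 
  [ 18,  -3,  18]
  [ -3,  10,  -8]
  [ 18,  -8,  27]
≠ I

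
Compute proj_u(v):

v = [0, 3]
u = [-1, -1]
proj_u(v) = [3/2, 3/2]

v·u = (0)(-1) + (3)(-1) = -3
u·u = (-1)² + (-1)² = 2
proj_u(v) = (v·u / u·u) × u = (-3/2) × u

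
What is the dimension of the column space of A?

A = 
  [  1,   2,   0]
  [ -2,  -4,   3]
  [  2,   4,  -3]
dim(Col(A)) = 2

Row reduce:
R2 → R2 + (2)·R1
R3 → R3 - (2)·R1
R3 → R3 + (1)·R2
REF = 
  [  1,   2,   0]
  [  0,   0,   3]
  [  0,   0,   0]
Pivot columns: 1, 3 → 2 pivots.
dim(Col(A)) = number of pivot columns = 2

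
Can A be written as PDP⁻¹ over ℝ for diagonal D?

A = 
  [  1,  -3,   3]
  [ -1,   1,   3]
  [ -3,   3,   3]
No

Characteristic polynomial: det(λI - A) = λ³ - 5λ² + 4λ - 12
By the rational root theorem any rational root is an integer dividing 12; none of those is a root, so p(λ) has no rational roots and hence (being an irreducible cubic) no repeated roots.
Discriminant of the cubic: Δ = -5424
Δ < 0 ⇒ one real eigenvalue and a complex-conjugate pair: λ ≈ 4.693, 0.1537 + 1.592i, 0.1537 - 1.592i
Has complex eigenvalues (not diagonalizable over ℝ).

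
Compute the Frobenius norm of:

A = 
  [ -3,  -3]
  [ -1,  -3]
||A||_F = 5.292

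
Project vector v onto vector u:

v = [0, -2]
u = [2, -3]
v·u = (0)(2) + (-2)(-3) = 6
u·u = (2)² + (-3)² = 13
proj_u(v) = (v·u / u·u) × u = (6/13) × u

proj_u(v) = [12/13, -18/13]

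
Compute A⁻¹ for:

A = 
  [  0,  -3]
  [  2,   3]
det(A) = (0)(3) - (-3)(2) = 6
For a 2×2 matrix, A⁻¹ = (1/det(A)) · [[d, -b], [-c, a]]
    = (1/6) · [[3, 3], [-2, 0]]

A⁻¹ = 
  [ 1/2,  1/2]
  [-1/3,    0]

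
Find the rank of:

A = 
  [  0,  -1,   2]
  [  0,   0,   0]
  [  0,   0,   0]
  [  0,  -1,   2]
Row reduce:
R4 → R4 - (1)·R1
REF = 
  [  0,  -1,   2]
  [  0,   0,   0]
  [  0,   0,   0]
  [  0,   0,   0]
Pivot columns: 2 → 1 pivot.

rank(A) = 1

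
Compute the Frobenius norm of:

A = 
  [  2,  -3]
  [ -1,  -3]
||A||_F = 4.796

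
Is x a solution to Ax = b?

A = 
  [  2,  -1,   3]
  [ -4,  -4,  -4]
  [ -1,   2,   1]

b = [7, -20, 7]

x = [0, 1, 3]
No

Ax = [8, -16, 5] ≠ b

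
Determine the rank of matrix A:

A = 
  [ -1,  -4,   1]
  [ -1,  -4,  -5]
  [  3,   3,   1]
rank(A) = 3

Row reduce:
R2 → R2 - (1)·R1
R3 → R3 + (3)·R1
Swap R2 ↔ R3
REF = 
  [ -1,  -4,   1]
  [  0,  -9,   4]
  [  0,   0,  -6]
Pivot columns: 1, 2, 3 → 3 pivots.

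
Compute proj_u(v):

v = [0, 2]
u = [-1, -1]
proj_u(v) = [1, 1]

v·u = (0)(-1) + (2)(-1) = -2
u·u = (-1)² + (-1)² = 2
proj_u(v) = (v·u / u·u) × u = (-2/2) × u = (-1) × u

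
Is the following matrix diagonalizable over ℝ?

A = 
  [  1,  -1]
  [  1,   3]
No

tr(A) = 4, det(A) = 4
Characteristic polynomial: λ² - tr(A)λ + det(A) = λ² - 4λ + 4
λ² - 4λ + 4 = (λ - 2)²
Eigenvalues: 2, 2
λ=2: alg. mult. = 2, geom. mult. = 2 - rank(A - (2)I) = 2 - 1 = 1
Sum of geometric multiplicities = 1 < n = 2, so there aren't enough independent eigenvectors.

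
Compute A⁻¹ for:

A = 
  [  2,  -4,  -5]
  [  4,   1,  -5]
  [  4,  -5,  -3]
det(A) = (2)·((1)(-3) - (-5)(-5)) - (-4)·((4)(-3) - (-5)(4)) + (-5)·((4)(-5) - (1)(4))
  = (2)(-28) - (-4)(8) + (-5)(-24)
  = 96
det(A) = 96 ≠ 0, so A is invertible.

Cofactors Cᵢⱼ = (-1)ⁱ⁺ʲ·Mᵢⱼ:
C = 
  [-28,  -8, -24]
  [ 13,  14,  -6]
  [ 25, -10,  18]

adj(A) = Cᵀ:
adj(A) = 
  [-28,  13,  25]
  [ -8,  14, -10]
  [-24,  -6,  18]

A⁻¹ = (1/96) · adj(A):
A⁻¹ = 
  [-7/24, 13/96, 25/96]
  [-1/12,  7/48, -5/48]
  [ -1/4, -1/16,  3/16]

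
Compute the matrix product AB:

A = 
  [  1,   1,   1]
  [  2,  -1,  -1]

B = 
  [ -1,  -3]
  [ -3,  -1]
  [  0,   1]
AB = 
  [ -4,  -3]
  [  1,  -6]

A is 2×3 and B is 3×2, so AB is 2×2. Each entry is (row of A)·(column of B):
AB[1,1] = (1)(-1) + (1)(-3) + (1)(0) = -4
AB[1,2] = (1)(-3) + (1)(-1) + (1)(1) = -3
AB[2,1] = (2)(-1) + (-1)(-3) + (-1)(0) = 1
AB[2,2] = (2)(-3) + (-1)(-1) + (-1)(1) = -6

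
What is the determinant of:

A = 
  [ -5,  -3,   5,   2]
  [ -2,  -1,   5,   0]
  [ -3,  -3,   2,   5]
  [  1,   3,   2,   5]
Cofactor expansion along row 1: det(A) = a₁₁M₁₁ - a₁₂M₁₂ + a₁₃M₁₃ - a₁₄M₁₄

M₁₁ = det[[-1, 5, 0]; [-3, 2, 5]; [3, 2, 5]]
  = (-1)·((2)(5) - (5)(2)) - (5)·((-3)(5) - (5)(3)) + (0)·((-3)(2) - (2)(3))
  = (-1)(0) - (5)(-30) + (0)(-12)
  = 150
M₁₂ = det[[-2, 5, 0]; [-3, 2, 5]; [1, 2, 5]]
  = (-2)·((2)(5) - (5)(2)) - (5)·((-3)(5) - (5)(1)) + (0)·((-3)(2) - (2)(1))
  = (-2)(0) - (5)(-20) + (0)(-8)
  = 100
M₁₃ = det[[-2, -1, 0]; [-3, -3, 5]; [1, 3, 5]]
  = (-2)·((-3)(5) - (5)(3)) - (-1)·((-3)(5) - (5)(1)) + (0)·((-3)(3) - (-3)(1))
  = (-2)(-30) - (-1)(-20) + (0)(-6)
  = 40
M₁₄ = det[[-2, -1, 5]; [-3, -3, 2]; [1, 3, 2]]
  = (-2)·((-3)(2) - (2)(3)) - (-1)·((-3)(2) - (2)(1)) + (5)·((-3)(3) - (-3)(1))
  = (-2)(-12) - (-1)(-8) + (5)(-6)
  = -14

det(A) = (-5)(150) - (-3)(100) + (5)(40) - (2)(-14) = -222

det(A) = -222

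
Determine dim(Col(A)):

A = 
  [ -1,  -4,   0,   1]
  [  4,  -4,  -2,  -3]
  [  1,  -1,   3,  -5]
dim(Col(A)) = 3

Row reduce:
R2 → R2 + (4)·R1
R3 → R3 + (1)·R1
R3 → R3 - (1/4)·R2
REF = 
  [   -1,    -4,     0,     1]
  [    0,   -20,    -2,     1]
  [    0,     0,   7/2, -17/4]
Pivot columns: 1, 2, 3 → 3 pivots.
dim(Col(A)) = number of pivot columns = 3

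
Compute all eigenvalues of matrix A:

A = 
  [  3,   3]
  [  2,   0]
λ = (3 + √33)/2, (3 - √33)/2  (≈ 4.372, -1.372)

tr(A) = 3, det(A) = -6
Characteristic polynomial: λ² - tr(A)λ + det(A) = λ² - 3λ - 6
λ² - 3λ - 6 = 0  ⇒  λ = (3 ± √((-3)² - 4·(-6)))/2 = (3 ± √(33))/2
  = (3 + √33)/2,  (3 - √33)/2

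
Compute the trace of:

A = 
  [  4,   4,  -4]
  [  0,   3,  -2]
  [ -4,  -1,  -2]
5

tr(A) = 4 + 3 + -2 = 5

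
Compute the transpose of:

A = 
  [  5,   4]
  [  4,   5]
Aᵀ = 
  [  5,   4]
  [  4,   5]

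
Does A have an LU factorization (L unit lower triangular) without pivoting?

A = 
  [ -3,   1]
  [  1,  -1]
Yes.
A[1,1] = -3 ≠ 0, so Gaussian elimination proceeds without a row swap: multiplier ℓ₂₁ = (1)/(-3) = -1/3, and U[2,2] = -1 - (-1/3)(1) = -2/3.
L = 
  [   1,    0]
  [-1/3,    1]
U = 
  [  -3,    1]
  [   0, -2/3]
Check row 2 of LU: [(-1/3)(-3), (-1/3)(1) + (-2/3)] = [1, -1] = row 2 of A ✓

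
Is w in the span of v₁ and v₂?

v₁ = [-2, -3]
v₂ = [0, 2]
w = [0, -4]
Yes

Form the augmented matrix and row-reduce:
[v₁|v₂|w] = 
  [ -2,   0,   0]
  [ -3,   2,  -4]
R2 → R2 - (3/2)·R1
REF = 
  [ -2,   0,   0]
  [  0,   2,  -4]

No row of the form [0 0 | nonzero], so the system is consistent. Back-substitution gives c₁ = 0, c₂ = -2: w = (0)·v₁ + (-2)·v₂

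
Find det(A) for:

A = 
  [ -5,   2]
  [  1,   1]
-7

For a 2×2 matrix, det = ad - bc = (-5)(1) - (2)(1) = -7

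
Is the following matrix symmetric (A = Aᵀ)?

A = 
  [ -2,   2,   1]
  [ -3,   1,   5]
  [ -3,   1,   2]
No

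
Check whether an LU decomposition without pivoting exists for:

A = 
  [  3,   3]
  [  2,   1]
Yes.
A[1,1] = 3 ≠ 0, so Gaussian elimination proceeds without a row swap: multiplier ℓ₂₁ = (2)/(3) = 2/3, and U[2,2] = 1 - (2/3)(3) = -1.
L = 
  [  1,   0]
  [2/3,   1]
U = 
  [  3,   3]
  [  0,  -1]
Check row 2 of LU: [(2/3)(3), (2/3)(3) + (-1)] = [2, 1] = row 2 of A ✓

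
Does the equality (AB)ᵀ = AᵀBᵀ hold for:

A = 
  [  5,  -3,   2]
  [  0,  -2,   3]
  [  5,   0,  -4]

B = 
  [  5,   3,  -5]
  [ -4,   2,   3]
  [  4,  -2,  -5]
No

(AB)ᵀ = 
  [ 45,  20,   9]
  [  5, -10,  23]
  [-44, -21,  -5]

AᵀBᵀ = 
  [  0,  -5,  -5]
  [-21,   8,  -8]
  [ 39, -14,  22]

The two matrices differ, so (AB)ᵀ ≠ AᵀBᵀ in general. The correct identity is (AB)ᵀ = BᵀAᵀ.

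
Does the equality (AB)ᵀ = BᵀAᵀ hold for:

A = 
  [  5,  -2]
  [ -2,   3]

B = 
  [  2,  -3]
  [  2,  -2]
Yes

(AB)ᵀ = 
  [  6,   2]
  [-11,   0]

BᵀAᵀ = 
  [  6,   2]
  [-11,   0]

Both sides are equal — this is the standard identity (AB)ᵀ = BᵀAᵀ, which holds for all A, B.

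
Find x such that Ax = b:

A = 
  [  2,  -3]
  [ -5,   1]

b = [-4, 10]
Row reduce the augmented matrix [A|b]:
R2 → R2 + (5/2)·R1
REF = 
  [    2,    -3,    -4]
  [    0, -13/2,     0]

Back-substitution:
x₂ = 0 / (-13/2) = 0
x₁ = (-4 - (-3)(0)) / 2 = -2

x = [-2, 0]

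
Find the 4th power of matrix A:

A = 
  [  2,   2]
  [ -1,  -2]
A^4 = 
  [  4,   0]
  [  0,   4]

A² = A·A:
A²[1,1] = (2)(2) + (2)(-1) = 2
A²[1,2] = (2)(2) + (2)(-2) = 0
A²[2,1] = (-1)(2) + (-2)(-1) = 0
A²[2,2] = (-1)(2) + (-2)(-2) = 2
A² = 
  [  2,   0]
  [  0,   2]

A^3 = A^2·A:
A^3[1,1] = (2)(2) + (0)(-1) = 4
A^3[1,2] = (2)(2) + (0)(-2) = 4
A^3[2,1] = (0)(2) + (2)(-1) = -2
A^3[2,2] = (0)(2) + (2)(-2) = -4
A^3 = 
  [  4,   4]
  [ -2,  -4]

A^4 = A^3·A:
A^4[1,1] = (4)(2) + (4)(-1) = 4
A^4[1,2] = (4)(2) + (4)(-2) = 0
A^4[2,1] = (-2)(2) + (-4)(-1) = 0
A^4[2,2] = (-2)(2) + (-4)(-2) = 4
A^4 = 
  [  4,   0]
  [  0,   4]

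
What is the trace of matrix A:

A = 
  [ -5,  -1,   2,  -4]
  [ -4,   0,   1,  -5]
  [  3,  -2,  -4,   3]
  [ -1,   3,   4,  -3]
-12

tr(A) = -5 + 0 + -4 + -3 = -12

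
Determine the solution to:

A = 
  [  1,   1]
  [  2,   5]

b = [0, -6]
x = [2, -2]

Row reduce the augmented matrix [A|b]:
R2 → R2 - (2)·R1
REF = 
  [  1,   1,   0]
  [  0,   3,  -6]

Back-substitution:
x₂ = (-6) / 3 = -2
x₁ = (0 - (1)(-2)) / 1 = 2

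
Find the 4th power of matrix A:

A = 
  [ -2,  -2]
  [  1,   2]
A² = A·A:
A²[1,1] = (-2)(-2) + (-2)(1) = 2
A²[1,2] = (-2)(-2) + (-2)(2) = 0
A²[2,1] = (1)(-2) + (2)(1) = 0
A²[2,2] = (1)(-2) + (2)(2) = 2
A² = 
  [  2,   0]
  [  0,   2]

A^3 = A^2·A:
A^3[1,1] = (2)(-2) + (0)(1) = -4
A^3[1,2] = (2)(-2) + (0)(2) = -4
A^3[2,1] = (0)(-2) + (2)(1) = 2
A^3[2,2] = (0)(-2) + (2)(2) = 4
A^3 = 
  [ -4,  -4]
  [  2,   4]

A^4 = A^3·A:
A^4[1,1] = (-4)(-2) + (-4)(1) = 4
A^4[1,2] = (-4)(-2) + (-4)(2) = 0
A^4[2,1] = (2)(-2) + (4)(1) = 0
A^4[2,2] = (2)(-2) + (4)(2) = 4
A^4 = 
  [  4,   0]
  [  0,   4]

Therefore
A^4 = 
  [  4,   0]
  [  0,   4]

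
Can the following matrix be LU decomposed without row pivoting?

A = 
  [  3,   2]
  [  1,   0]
Yes.
A[1,1] = 3 ≠ 0, so Gaussian elimination proceeds without a row swap: multiplier ℓ₂₁ = (1)/(3) = 1/3, and U[2,2] = 0 - (1/3)(2) = -2/3.
L = 
  [  1,   0]
  [1/3,   1]
U = 
  [   3,    2]
  [   0, -2/3]
Check row 2 of LU: [(1/3)(3), (1/3)(2) + (-2/3)] = [1, 0] = row 2 of A ✓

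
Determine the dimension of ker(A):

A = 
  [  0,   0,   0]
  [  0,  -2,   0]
nullity(A) = 2

Row reduce:
Swap R1 ↔ R2
REF = 
  [  0,  -2,   0]
  [  0,   0,   0]
Pivot columns: 2 → 1 pivot.
rank(A) = 1, so nullity(A) = 3 - 1 = 2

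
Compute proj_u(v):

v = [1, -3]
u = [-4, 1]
v·u = (1)(-4) + (-3)(1) = -7
u·u = (-4)² + (1)² = 17
proj_u(v) = (v·u / u·u) × u = (-7/17) × u

proj_u(v) = [28/17, -7/17]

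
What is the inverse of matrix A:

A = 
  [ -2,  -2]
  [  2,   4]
det(A) = (-2)(4) - (-2)(2) = -4
For a 2×2 matrix, A⁻¹ = (1/det(A)) · [[d, -b], [-c, a]]
    = (-1/4) · [[4, 2], [-2, -2]]

A⁻¹ = 
  [  -1, -1/2]
  [ 1/2,  1/2]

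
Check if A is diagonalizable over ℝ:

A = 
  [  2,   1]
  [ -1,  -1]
Yes

tr(A) = 1, det(A) = -1
Characteristic polynomial: λ² - tr(A)λ + det(A) = λ² - λ - 1
λ² - λ - 1 = 0  ⇒  λ = (1 ± √((-1)² - 4·(-1)))/2 = (1 ± √(5))/2
  = (1 + √5)/2,  (1 - √5)/2
Eigenvalues: (1 + √5)/2, (1 - √5)/2  (≈ 1.618, -0.618)
The two irrational eigenvalues are distinct (simple), so each has alg. mult. = geom. mult. = 1.
Sum of geometric multiplicities equals n, so A has n independent eigenvectors.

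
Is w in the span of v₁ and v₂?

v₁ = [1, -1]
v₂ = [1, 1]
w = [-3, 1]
Yes

Form the augmented matrix and row-reduce:
[v₁|v₂|w] = 
  [  1,   1,  -3]
  [ -1,   1,   1]
R2 → R2 + (1)·R1
REF = 
  [  1,   1,  -3]
  [  0,   2,  -2]

No row of the form [0 0 | nonzero], so the system is consistent. Back-substitution gives c₁ = -2, c₂ = -1: w = (-2)·v₁ + (-1)·v₂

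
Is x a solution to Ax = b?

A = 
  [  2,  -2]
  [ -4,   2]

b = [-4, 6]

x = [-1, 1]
Yes

Ax = [-4, 6] = b ✓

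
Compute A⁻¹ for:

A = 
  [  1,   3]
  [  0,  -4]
det(A) = (1)(-4) - (3)(0) = -4
For a 2×2 matrix, A⁻¹ = (1/det(A)) · [[d, -b], [-c, a]]
    = (-1/4) · [[-4, -3], [0, 1]]

A⁻¹ = 
  [   1,  3/4]
  [   0, -1/4]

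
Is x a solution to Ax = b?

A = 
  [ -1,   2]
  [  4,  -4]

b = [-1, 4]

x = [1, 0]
Yes

Ax = [-1, 4] = b ✓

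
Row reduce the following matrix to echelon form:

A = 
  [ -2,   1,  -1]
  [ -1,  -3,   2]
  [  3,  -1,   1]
Row operations:
R2 → R2 - (1/2)·R1
R3 → R3 + (3/2)·R1
R3 → R3 + (1/7)·R2

Resulting echelon form:
REF = 
  [  -2,    1,   -1]
  [   0, -7/2,  5/2]
  [   0,    0, -1/7]

Rank = 3 (number of non-zero pivot rows).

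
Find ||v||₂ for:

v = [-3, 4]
5

||v||₂ = √((-3)² + (4)²) = √25 = 5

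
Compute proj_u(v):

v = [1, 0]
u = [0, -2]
v·u = (1)(0) + (0)(-2) = 0
u·u = (0)² + (-2)² = 4
proj_u(v) = (v·u / u·u) × u = (0/4) × u = (0) × u

proj_u(v) = [0, 0]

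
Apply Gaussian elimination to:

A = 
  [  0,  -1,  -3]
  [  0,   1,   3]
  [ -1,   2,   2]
Row operations:
Swap R1 ↔ R3
R3 → R3 + (1)·R2

Resulting echelon form:
REF = 
  [ -1,   2,   2]
  [  0,   1,   3]
  [  0,   0,   0]

Rank = 2 (number of non-zero pivot rows).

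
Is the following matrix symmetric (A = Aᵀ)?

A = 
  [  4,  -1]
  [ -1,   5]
Yes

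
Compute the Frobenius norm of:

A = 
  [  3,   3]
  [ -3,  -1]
||A||_F = 5.292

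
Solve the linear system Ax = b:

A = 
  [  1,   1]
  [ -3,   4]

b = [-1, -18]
Row reduce the augmented matrix [A|b]:
R2 → R2 + (3)·R1
REF = 
  [  1,   1,  -1]
  [  0,   7, -21]

Back-substitution:
x₂ = (-21) / 7 = -3
x₁ = (-1 - (1)(-3)) / 1 = 2

x = [2, -3]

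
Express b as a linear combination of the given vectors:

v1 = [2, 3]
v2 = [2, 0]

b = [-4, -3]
c1 = -1, c2 = -1

b = -1·v1 + -1·v2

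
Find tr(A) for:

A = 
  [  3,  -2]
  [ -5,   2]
5

tr(A) = 3 + 2 = 5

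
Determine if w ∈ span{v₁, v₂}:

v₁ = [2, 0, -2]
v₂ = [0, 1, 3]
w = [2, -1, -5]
Yes

Form the augmented matrix and row-reduce:
[v₁|v₂|w] = 
  [  2,   0,   2]
  [  0,   1,  -1]
  [ -2,   3,  -5]
R3 → R3 + (1)·R1
R3 → R3 - (3)·R2
REF = 
  [  2,   0,   2]
  [  0,   1,  -1]
  [  0,   0,   0]

No row of the form [0 0 | nonzero], so the system is consistent. Back-substitution gives c₁ = 1, c₂ = -1: w = (1)·v₁ + (-1)·v₂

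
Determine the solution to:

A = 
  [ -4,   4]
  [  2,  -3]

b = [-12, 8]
x = [1, -2]

Row reduce the augmented matrix [A|b]:
R2 → R2 + (1/2)·R1
REF = 
  [ -4,   4, -12]
  [  0,  -1,   2]

Back-substitution:
x₂ = 2 / (-1) = -2
x₁ = (-12 - (4)(-2)) / (-4) = 1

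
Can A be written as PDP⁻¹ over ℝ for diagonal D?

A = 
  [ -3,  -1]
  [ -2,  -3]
Yes

tr(A) = -6, det(A) = 7
Characteristic polynomial: λ² - tr(A)λ + det(A) = λ² + 6λ + 7
λ² + 6λ + 7 = 0  ⇒  λ = (-6 ± √((6)² - 4·(7)))/2 = (-6 ± √(8))/2
  = -3 + √2,  -3 - √2
Eigenvalues: -3 + √2, -3 - √2  (≈ -1.586, -4.414)
The two irrational eigenvalues are distinct (simple), so each has alg. mult. = geom. mult. = 1.
Sum of geometric multiplicities equals n, so A has n independent eigenvectors.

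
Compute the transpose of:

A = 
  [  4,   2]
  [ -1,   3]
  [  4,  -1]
Aᵀ = 
  [  4,  -1,   4]
  [  2,   3,  -1]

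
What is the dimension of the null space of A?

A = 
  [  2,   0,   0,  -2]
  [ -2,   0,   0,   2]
nullity(A) = 3

Row reduce:
R2 → R2 + (1)·R1
REF = 
  [  2,   0,   0,  -2]
  [  0,   0,   0,   0]
Pivot columns: 1 → 1 pivot.
rank(A) = 1, so nullity(A) = 4 - 1 = 3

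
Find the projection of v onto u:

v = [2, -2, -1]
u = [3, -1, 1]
v·u = (2)(3) + (-2)(-1) + (-1)(1) = 7
u·u = (3)² + (-1)² + (1)² = 11
proj_u(v) = (v·u / u·u) × u = (7/11) × u

proj_u(v) = [21/11, -7/11, 7/11]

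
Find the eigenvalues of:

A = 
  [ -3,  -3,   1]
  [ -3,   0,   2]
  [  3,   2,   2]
Characteristic polynomial: det(λI - A) = λ³ + λ² - 22λ + 30
Testing integer divisors of the constant term: p(3) = 0, so (λ - 3) is a factor:
p(λ) = (λ - 3)(λ² + 4λ - 10)
λ² + 4λ - 10 = 0  ⇒  λ = (-4 ± √((4)² - 4·(-10)))/2 = (-4 ± √(56))/2
  = -2 + √14,  -2 - √14

λ = 3, -2 + √14, -2 - √14  (≈ 3, 1.742, -5.742)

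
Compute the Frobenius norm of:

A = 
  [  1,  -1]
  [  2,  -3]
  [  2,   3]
||A||_F = 5.292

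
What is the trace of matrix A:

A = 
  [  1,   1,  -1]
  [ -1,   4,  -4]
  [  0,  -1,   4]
9

tr(A) = 1 + 4 + 4 = 9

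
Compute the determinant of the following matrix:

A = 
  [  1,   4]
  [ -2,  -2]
For a 2×2 matrix, det = ad - bc = (1)(-2) - (4)(-2) = 6

det(A) = 6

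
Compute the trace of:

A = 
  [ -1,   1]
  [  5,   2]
1

tr(A) = -1 + 2 = 1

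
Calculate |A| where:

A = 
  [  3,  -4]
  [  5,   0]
For a 2×2 matrix, det = ad - bc = (3)(0) - (-4)(5) = 20

det(A) = 20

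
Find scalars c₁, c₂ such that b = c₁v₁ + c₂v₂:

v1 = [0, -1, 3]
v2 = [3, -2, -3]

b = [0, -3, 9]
c1 = 3, c2 = 0

b = 3·v1 + 0·v2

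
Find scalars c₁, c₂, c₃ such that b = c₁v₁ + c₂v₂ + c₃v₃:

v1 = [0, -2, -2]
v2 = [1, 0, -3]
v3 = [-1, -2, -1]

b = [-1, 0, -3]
c1 = -3, c2 = 2, c3 = 3

b = -3·v1 + 2·v2 + 3·v3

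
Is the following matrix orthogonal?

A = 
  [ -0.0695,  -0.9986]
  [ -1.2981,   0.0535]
No

AᵀA = 
  [  1.6899,   0]
  [  0,   1.0001]
≠ I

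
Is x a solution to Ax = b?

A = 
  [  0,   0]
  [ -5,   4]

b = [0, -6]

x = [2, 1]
Yes

Ax = [0, -6] = b ✓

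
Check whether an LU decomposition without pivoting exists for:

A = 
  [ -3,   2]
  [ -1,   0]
Yes.
A[1,1] = -3 ≠ 0, so Gaussian elimination proceeds without a row swap: multiplier ℓ₂₁ = (-1)/(-3) = 1/3, and U[2,2] = 0 - (1/3)(2) = -2/3.
L = 
  [  1,   0]
  [1/3,   1]
U = 
  [  -3,    2]
  [   0, -2/3]
Check row 2 of LU: [(1/3)(-3), (1/3)(2) + (-2/3)] = [-1, 0] = row 2 of A ✓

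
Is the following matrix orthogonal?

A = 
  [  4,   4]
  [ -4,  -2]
No

AᵀA = 
  [ 32,  24]
  [ 24,  20]
≠ I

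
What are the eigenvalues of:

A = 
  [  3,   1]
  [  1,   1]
λ = 2 + √2, 2 - √2  (≈ 3.414, 0.5858)

tr(A) = 4, det(A) = 2
Characteristic polynomial: λ² - tr(A)λ + det(A) = λ² - 4λ + 2
λ² - 4λ + 2 = 0  ⇒  λ = (4 ± √((-4)² - 4·(2)))/2 = (4 ± √(8))/2
  = 2 + √2,  2 - √2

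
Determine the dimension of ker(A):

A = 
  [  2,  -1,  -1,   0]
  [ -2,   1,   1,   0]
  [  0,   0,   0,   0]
nullity(A) = 3

Row reduce:
R2 → R2 + (1)·R1
REF = 
  [  2,  -1,  -1,   0]
  [  0,   0,   0,   0]
  [  0,   0,   0,   0]
Pivot columns: 1 → 1 pivot.
rank(A) = 1, so nullity(A) = 4 - 1 = 3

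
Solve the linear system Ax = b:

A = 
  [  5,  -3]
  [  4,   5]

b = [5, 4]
x = [1, 0]

Row reduce the augmented matrix [A|b]:
R2 → R2 - (4/5)·R1
REF = 
  [   5,   -3,    5]
  [   0, 37/5,    0]

Back-substitution:
x₂ = 0 / (37/5) = 0
x₁ = (5 - (-3)(0)) / 5 = 1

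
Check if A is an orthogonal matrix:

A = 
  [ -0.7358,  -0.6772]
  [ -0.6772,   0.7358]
Yes

AᵀA = 
  [  1,   0]
  [  0,   1]
≈ I (equal to I up to the 4-dp rounding of the entries)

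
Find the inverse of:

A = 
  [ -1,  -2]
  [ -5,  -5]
det(A) = (-1)(-5) - (-2)(-5) = -5
For a 2×2 matrix, A⁻¹ = (1/det(A)) · [[d, -b], [-c, a]]
    = (-1/5) · [[-5, 2], [5, -1]]

A⁻¹ = 
  [   1, -2/5]
  [  -1,  1/5]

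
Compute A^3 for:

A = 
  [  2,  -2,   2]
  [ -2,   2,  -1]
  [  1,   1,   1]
A² = A·A:
A²[1,1] = (2)(2) + (-2)(-2) + (2)(1) = 10
A²[1,2] = (2)(-2) + (-2)(2) + (2)(1) = -6
A²[1,3] = (2)(2) + (-2)(-1) + (2)(1) = 8
A²[2,1] = (-2)(2) + (2)(-2) + (-1)(1) = -9
A²[2,2] = (-2)(-2) + (2)(2) + (-1)(1) = 7
A²[2,3] = (-2)(2) + (2)(-1) + (-1)(1) = -7
A²[3,1] = (1)(2) + (1)(-2) + (1)(1) = 1
A²[3,2] = (1)(-2) + (1)(2) + (1)(1) = 1
A²[3,3] = (1)(2) + (1)(-1) + (1)(1) = 2
A² = 
  [ 10,  -6,   8]
  [ -9,   7,  -7]
  [  1,   1,   2]

A^3 = A^2·A:
A^3[1,1] = (10)(2) + (-6)(-2) + (8)(1) = 40
A^3[1,2] = (10)(-2) + (-6)(2) + (8)(1) = -24
A^3[1,3] = (10)(2) + (-6)(-1) + (8)(1) = 34
A^3[2,1] = (-9)(2) + (7)(-2) + (-7)(1) = -39
A^3[2,2] = (-9)(-2) + (7)(2) + (-7)(1) = 25
A^3[2,3] = (-9)(2) + (7)(-1) + (-7)(1) = -32
A^3[3,1] = (1)(2) + (1)(-2) + (2)(1) = 2
A^3[3,2] = (1)(-2) + (1)(2) + (2)(1) = 2
A^3[3,3] = (1)(2) + (1)(-1) + (2)(1) = 3
A^3 = 
  [ 40, -24,  34]
  [-39,  25, -32]
  [  2,   2,   3]

Therefore
A^3 = 
  [ 40, -24,  34]
  [-39,  25, -32]
  [  2,   2,   3]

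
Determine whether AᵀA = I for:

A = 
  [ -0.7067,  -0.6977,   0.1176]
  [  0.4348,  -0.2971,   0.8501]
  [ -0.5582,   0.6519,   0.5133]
Yes

AᵀA = 
  [  1.0001,   0,   0]
  [  0,   1,   0]
  [  0,   0,   1]
≈ I (equal to I up to the 4-dp rounding of the entries)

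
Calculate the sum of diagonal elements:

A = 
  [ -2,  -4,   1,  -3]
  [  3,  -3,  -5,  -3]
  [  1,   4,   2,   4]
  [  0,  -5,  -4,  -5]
-8

tr(A) = -2 + -3 + 2 + -5 = -8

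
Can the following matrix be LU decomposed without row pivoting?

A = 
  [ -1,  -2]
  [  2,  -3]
Yes.
A[1,1] = -1 ≠ 0, so Gaussian elimination proceeds without a row swap: multiplier ℓ₂₁ = (2)/(-1) = -2, and U[2,2] = -3 - (-2)(-2) = -7.
L = 
  [  1,   0]
  [ -2,   1]
U = 
  [ -1,  -2]
  [  0,  -7]
Check row 2 of LU: [(-2)(-1), (-2)(-2) + (-7)] = [2, -3] = row 2 of A ✓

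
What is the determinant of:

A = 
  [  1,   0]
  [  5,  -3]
For a 2×2 matrix, det = ad - bc = (1)(-3) - (0)(5) = -3

det(A) = -3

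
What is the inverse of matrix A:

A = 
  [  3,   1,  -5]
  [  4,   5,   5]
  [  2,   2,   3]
det(A) = (3)·((5)(3) - (5)(2)) - (1)·((4)(3) - (5)(2)) + (-5)·((4)(2) - (5)(2))
  = (3)(5) - (1)(2) + (-5)(-2)
  = 23
det(A) = 23 ≠ 0, so A is invertible.

Cofactors Cᵢⱼ = (-1)ⁱ⁺ʲ·Mᵢⱼ:
C = 
  [  5,  -2,  -2]
  [-13,  19,  -4]
  [ 30, -35,  11]

adj(A) = Cᵀ:
adj(A) = 
  [  5, -13,  30]
  [ -2,  19, -35]
  [ -2,  -4,  11]

A⁻¹ = (1/23) · adj(A):
A⁻¹ = 
  [  5/23, -13/23,  30/23]
  [ -2/23,  19/23, -35/23]
  [ -2/23,  -4/23,  11/23]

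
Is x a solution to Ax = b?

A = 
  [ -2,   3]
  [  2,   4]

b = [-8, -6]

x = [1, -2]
Yes

Ax = [-8, -6] = b ✓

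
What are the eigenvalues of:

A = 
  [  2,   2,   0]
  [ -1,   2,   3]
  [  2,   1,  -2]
Characteristic polynomial: det(λI - A) = λ³ - 2λ² - 5λ + 6
Testing integer divisors of the constant term: p(1) = 0, so (λ - 1) is a factor:
p(λ) = (λ - 1)(λ² - λ - 6)
λ² - λ - 6 = (λ + 2)(λ - 3)

λ = 1, 3, -2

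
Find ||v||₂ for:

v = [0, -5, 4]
6.403

||v||₂ = √((0)² + (-5)² + (4)²) = √41 = 6.403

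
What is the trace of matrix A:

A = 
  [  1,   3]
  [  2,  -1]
0

tr(A) = 1 + -1 = 0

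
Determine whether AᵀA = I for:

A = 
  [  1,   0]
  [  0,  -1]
Yes

AᵀA = 
  [  1,   0]
  [  0,   1]
= I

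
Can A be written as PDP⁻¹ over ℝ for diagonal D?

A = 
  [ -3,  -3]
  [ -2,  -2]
Yes

tr(A) = -5, det(A) = 0
Characteristic polynomial: λ² - tr(A)λ + det(A) = λ² + 5λ
λ² + 5λ = λ(λ + 5)
Eigenvalues: 0, -5
λ=-5: alg. mult. = 1, geom. mult. = 2 - rank(A - (-5)I) = 2 - 1 = 1
λ=0: alg. mult. = 1, geom. mult. = 2 - rank(A - (0)I) = 2 - 1 = 1
Sum of geometric multiplicities equals n, so A has n independent eigenvectors.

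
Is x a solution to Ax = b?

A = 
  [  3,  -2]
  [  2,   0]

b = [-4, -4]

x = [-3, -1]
No

Ax = [-7, -6] ≠ b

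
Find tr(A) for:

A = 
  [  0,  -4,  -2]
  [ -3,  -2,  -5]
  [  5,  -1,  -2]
-4

tr(A) = 0 + -2 + -2 = -4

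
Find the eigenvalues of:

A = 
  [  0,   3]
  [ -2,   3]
tr(A) = 3, det(A) = 6
Characteristic polynomial: λ² - tr(A)λ + det(A) = λ² - 3λ + 6
λ² - 3λ + 6 = 0  ⇒  λ = (3 ± √((-3)² - 4·(6)))/2 = (3 ± √(-15))/2
  = (3 + i√15)/2,  (3 - i√15)/2

λ = (3 + i√15)/2, (3 - i√15)/2  (≈ 1.5 + 1.936i, 1.5 - 1.936i)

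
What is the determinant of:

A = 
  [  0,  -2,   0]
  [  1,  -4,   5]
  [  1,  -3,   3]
Cofactor expansion along row 1:
det(A) = (0)·((-4)(3) - (5)(-3)) - (-2)·((1)(3) - (5)(1)) + (0)·((1)(-3) - (-4)(1))
  = (0)(3) - (-2)(-2) + (0)(1)
  = -4

det(A) = -4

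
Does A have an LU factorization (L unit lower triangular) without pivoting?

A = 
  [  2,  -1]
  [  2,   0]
Yes.
A[1,1] = 2 ≠ 0, so Gaussian elimination proceeds without a row swap: multiplier ℓ₂₁ = (2)/(2) = 1, and U[2,2] = 0 - (1)(-1) = 1.
L = 
  [  1,   0]
  [  1,   1]
U = 
  [  2,  -1]
  [  0,   1]
Check row 2 of LU: [(1)(2), (1)(-1) + 1] = [2, 0] = row 2 of A ✓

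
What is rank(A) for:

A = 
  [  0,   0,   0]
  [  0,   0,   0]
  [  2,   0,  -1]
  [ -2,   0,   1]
Row reduce:
Swap R1 ↔ R3
R4 → R4 + (1)·R1
REF = 
  [  2,   0,  -1]
  [  0,   0,   0]
  [  0,   0,   0]
  [  0,   0,   0]
Pivot columns: 1 → 1 pivot.

rank(A) = 1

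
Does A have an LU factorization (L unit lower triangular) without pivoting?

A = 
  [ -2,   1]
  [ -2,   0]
Yes.
A[1,1] = -2 ≠ 0, so Gaussian elimination proceeds without a row swap: multiplier ℓ₂₁ = (-2)/(-2) = 1, and U[2,2] = 0 - (1)(1) = -1.
L = 
  [  1,   0]
  [  1,   1]
U = 
  [ -2,   1]
  [  0,  -1]
Check row 2 of LU: [(1)(-2), (1)(1) + (-1)] = [-2, 0] = row 2 of A ✓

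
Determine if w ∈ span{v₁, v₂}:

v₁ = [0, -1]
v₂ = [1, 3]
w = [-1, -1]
Yes

Form the augmented matrix and row-reduce:
[v₁|v₂|w] = 
  [  0,   1,  -1]
  [ -1,   3,  -1]
Swap R1 ↔ R2
REF = 
  [ -1,   3,  -1]
  [  0,   1,  -1]

No row of the form [0 0 | nonzero], so the system is consistent. Back-substitution gives c₁ = -2, c₂ = -1: w = (-2)·v₁ + (-1)·v₂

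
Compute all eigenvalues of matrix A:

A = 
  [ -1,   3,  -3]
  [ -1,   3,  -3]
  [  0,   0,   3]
Characteristic polynomial: det(λI - A) = λ³ - 5λ² + 6λ
The constant term is 0, so λ = 0 is a root: p(λ) = λ(λ² - 5λ + 6)
λ² - 5λ + 6 = (λ - 2)(λ - 3)

λ = 0, 3, 2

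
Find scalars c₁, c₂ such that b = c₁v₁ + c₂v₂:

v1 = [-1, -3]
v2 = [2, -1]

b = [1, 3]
c1 = -1, c2 = 0

b = -1·v1 + 0·v2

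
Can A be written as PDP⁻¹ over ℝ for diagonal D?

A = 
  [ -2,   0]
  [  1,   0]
Yes

tr(A) = -2, det(A) = 0
Characteristic polynomial: λ² - tr(A)λ + det(A) = λ² + 2λ
λ² + 2λ = λ(λ + 2)
Eigenvalues: 0, -2
λ=-2: alg. mult. = 1, geom. mult. = 2 - rank(A - (-2)I) = 2 - 1 = 1
λ=0: alg. mult. = 1, geom. mult. = 2 - rank(A - (0)I) = 2 - 1 = 1
Sum of geometric multiplicities equals n, so A has n independent eigenvectors.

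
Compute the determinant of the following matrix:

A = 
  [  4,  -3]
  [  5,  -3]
3

For a 2×2 matrix, det = ad - bc = (4)(-3) - (-3)(5) = 3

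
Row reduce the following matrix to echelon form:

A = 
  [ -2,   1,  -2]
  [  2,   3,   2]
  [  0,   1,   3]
Row operations:
R2 → R2 + (1)·R1
R3 → R3 - (1/4)·R2

Resulting echelon form:
REF = 
  [ -2,   1,  -2]
  [  0,   4,   0]
  [  0,   0,   3]

Rank = 3 (number of non-zero pivot rows).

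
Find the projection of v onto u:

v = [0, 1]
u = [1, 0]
v·u = (0)(1) + (1)(0) = 0
u·u = (1)² + (0)² = 1
proj_u(v) = (v·u / u·u) × u = (0/1) × u = (0) × u

proj_u(v) = [0, 0]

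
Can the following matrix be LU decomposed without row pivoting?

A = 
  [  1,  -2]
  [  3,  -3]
Yes.
A[1,1] = 1 ≠ 0, so Gaussian elimination proceeds without a row swap: multiplier ℓ₂₁ = (3)/(1) = 3, and U[2,2] = -3 - (3)(-2) = 3.
L = 
  [  1,   0]
  [  3,   1]
U = 
  [  1,  -2]
  [  0,   3]
Check row 2 of LU: [(3)(1), (3)(-2) + 3] = [3, -3] = row 2 of A ✓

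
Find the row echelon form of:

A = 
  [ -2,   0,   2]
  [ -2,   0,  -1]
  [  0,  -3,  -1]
Row operations:
R2 → R2 - (1)·R1
Swap R2 ↔ R3

Resulting echelon form:
REF = 
  [ -2,   0,   2]
  [  0,  -3,  -1]
  [  0,   0,  -3]

Rank = 3 (number of non-zero pivot rows).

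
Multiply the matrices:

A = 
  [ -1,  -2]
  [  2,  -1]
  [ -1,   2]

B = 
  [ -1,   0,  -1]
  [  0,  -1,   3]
AB = 
  [  1,   2,  -5]
  [ -2,   1,  -5]
  [  1,  -2,   7]

A is 3×2 and B is 2×3, so AB is 3×3. Each entry is (row of A)·(column of B):
AB[1,1] = (-1)(-1) + (-2)(0) = 1
AB[1,2] = (-1)(0) + (-2)(-1) = 2
AB[1,3] = (-1)(-1) + (-2)(3) = -5
AB[2,1] = (2)(-1) + (-1)(0) = -2
AB[2,2] = (2)(0) + (-1)(-1) = 1
AB[2,3] = (2)(-1) + (-1)(3) = -5
AB[3,1] = (-1)(-1) + (2)(0) = 1
AB[3,2] = (-1)(0) + (2)(-1) = -2
AB[3,3] = (-1)(-1) + (2)(3) = 7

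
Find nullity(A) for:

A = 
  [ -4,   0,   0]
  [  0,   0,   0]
nullity(A) = 2

Row reduce:
(no row operations needed)
REF = 
  [ -4,   0,   0]
  [  0,   0,   0]
Pivot columns: 1 → 1 pivot.
rank(A) = 1, so nullity(A) = 3 - 1 = 2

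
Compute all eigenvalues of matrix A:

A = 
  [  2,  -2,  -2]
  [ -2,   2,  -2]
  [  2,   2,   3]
λ = 4, (3 + i√23)/2, (3 - i√23)/2  (≈ 4, 1.5 + 2.398i, 1.5 - 2.398i)

Characteristic polynomial: det(λI - A) = λ³ - 7λ² + 20λ - 32
Testing integer divisors of the constant term: p(4) = 0, so (λ - 4) is a factor:
p(λ) = (λ - 4)(λ² - 3λ + 8)
λ² - 3λ + 8 = 0  ⇒  λ = (3 ± √((-3)² - 4·(8)))/2 = (3 ± √(-23))/2
  = (3 + i√23)/2,  (3 - i√23)/2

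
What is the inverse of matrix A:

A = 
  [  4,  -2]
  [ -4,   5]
det(A) = (4)(5) - (-2)(-4) = 12
For a 2×2 matrix, A⁻¹ = (1/det(A)) · [[d, -b], [-c, a]]
    = (1/12) · [[5, 2], [4, 4]]

A⁻¹ = 
  [5/12,  1/6]
  [ 1/3,  1/3]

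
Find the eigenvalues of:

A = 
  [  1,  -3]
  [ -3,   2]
λ = (3 + √37)/2, (3 - √37)/2  (≈ 4.541, -1.541)

tr(A) = 3, det(A) = -7
Characteristic polynomial: λ² - tr(A)λ + det(A) = λ² - 3λ - 7
λ² - 3λ - 7 = 0  ⇒  λ = (3 ± √((-3)² - 4·(-7)))/2 = (3 ± √(37))/2
  = (3 + √37)/2,  (3 - √37)/2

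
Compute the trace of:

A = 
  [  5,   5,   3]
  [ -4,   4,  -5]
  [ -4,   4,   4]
13

tr(A) = 5 + 4 + 4 = 13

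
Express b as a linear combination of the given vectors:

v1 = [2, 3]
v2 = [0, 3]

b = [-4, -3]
c1 = -2, c2 = 1

b = -2·v1 + 1·v2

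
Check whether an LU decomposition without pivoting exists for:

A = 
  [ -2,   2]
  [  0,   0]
Yes.
A[1,1] = -2 ≠ 0, so Gaussian elimination proceeds without a row swap: multiplier ℓ₂₁ = (0)/(-2) = 0, and U[2,2] = 0 - (0)(2) = 0.
L = 
  [  1,   0]
  [  0,   1]
U = 
  [ -2,   2]
  [  0,   0]
Check row 2 of LU: [(0)(-2), (0)(2) + 0] = [0, 0] = row 2 of A ✓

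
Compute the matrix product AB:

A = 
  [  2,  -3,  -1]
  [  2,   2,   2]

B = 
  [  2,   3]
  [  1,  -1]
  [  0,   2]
A is 2×3 and B is 3×2, so AB is 2×2. Each entry is (row of A)·(column of B):
AB[1,1] = (2)(2) + (-3)(1) + (-1)(0) = 1
AB[1,2] = (2)(3) + (-3)(-1) + (-1)(2) = 7
AB[2,1] = (2)(2) + (2)(1) + (2)(0) = 6
AB[2,2] = (2)(3) + (2)(-1) + (2)(2) = 8

AB = 
  [  1,   7]
  [  6,   8]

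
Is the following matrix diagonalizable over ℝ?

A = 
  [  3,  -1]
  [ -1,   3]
Yes

tr(A) = 6, det(A) = 8
Characteristic polynomial: λ² - tr(A)λ + det(A) = λ² - 6λ + 8
λ² - 6λ + 8 = (λ - 2)(λ - 4)
Eigenvalues: 4, 2
λ=2: alg. mult. = 1, geom. mult. = 2 - rank(A - (2)I) = 2 - 1 = 1
λ=4: alg. mult. = 1, geom. mult. = 2 - rank(A - (4)I) = 2 - 1 = 1
Sum of geometric multiplicities equals n, so A has n independent eigenvectors.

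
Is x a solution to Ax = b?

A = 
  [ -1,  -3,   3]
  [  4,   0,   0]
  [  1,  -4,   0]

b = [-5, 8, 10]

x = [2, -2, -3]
Yes

Ax = [-5, 8, 10] = b ✓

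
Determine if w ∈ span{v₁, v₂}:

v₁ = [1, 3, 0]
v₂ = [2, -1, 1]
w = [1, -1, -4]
No

Form the augmented matrix and row-reduce:
[v₁|v₂|w] = 
  [  1,   2,   1]
  [  3,  -1,  -1]
  [  0,   1,  -4]
R2 → R2 - (3)·R1
R3 → R3 + (1/7)·R2
REF = 
  [    1,     2,     1]
  [    0,    -7,    -4]
  [    0,     0, -32/7]

Row 3 reads [0 0 | -32/7], i.e. 0 = -32/7, so the system is inconsistent and w ∉ span{v₁, v₂}.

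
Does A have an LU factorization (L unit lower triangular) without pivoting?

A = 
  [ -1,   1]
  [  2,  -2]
Yes.
A[1,1] = -1 ≠ 0, so Gaussian elimination proceeds without a row swap: multiplier ℓ₂₁ = (2)/(-1) = -2, and U[2,2] = -2 - (-2)(1) = 0.
L = 
  [  1,   0]
  [ -2,   1]
U = 
  [ -1,   1]
  [  0,   0]
Check row 2 of LU: [(-2)(-1), (-2)(1) + 0] = [2, -2] = row 2 of A ✓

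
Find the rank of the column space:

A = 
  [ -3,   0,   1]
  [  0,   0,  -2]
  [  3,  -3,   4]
dim(Col(A)) = 3

Row reduce:
R3 → R3 + (1)·R1
Swap R2 ↔ R3
REF = 
  [ -3,   0,   1]
  [  0,  -3,   5]
  [  0,   0,  -2]
Pivot columns: 1, 2, 3 → 3 pivots.
dim(Col(A)) = number of pivot columns = 3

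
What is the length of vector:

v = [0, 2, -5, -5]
7.348

||v||₂ = √((0)² + (2)² + (-5)² + (-5)²) = √54 = 7.348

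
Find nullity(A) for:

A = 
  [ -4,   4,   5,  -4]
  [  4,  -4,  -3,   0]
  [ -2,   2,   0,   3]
nullity(A) = 2

Row reduce:
R2 → R2 + (1)·R1
R3 → R3 - (1/2)·R1
R3 → R3 + (5/4)·R2
REF = 
  [ -4,   4,   5,  -4]
  [  0,   0,   2,  -4]
  [  0,   0,   0,   0]
Pivot columns: 1, 3 → 2 pivots.
rank(A) = 2, so nullity(A) = 4 - 2 = 2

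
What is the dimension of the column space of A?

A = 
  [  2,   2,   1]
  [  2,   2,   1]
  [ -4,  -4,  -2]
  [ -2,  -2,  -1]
Row reduce:
R2 → R2 - (1)·R1
R3 → R3 + (2)·R1
R4 → R4 + (1)·R1
REF = 
  [  2,   2,   1]
  [  0,   0,   0]
  [  0,   0,   0]
  [  0,   0,   0]
Pivot columns: 1 → 1 pivot.
dim(Col(A)) = number of pivot columns = 1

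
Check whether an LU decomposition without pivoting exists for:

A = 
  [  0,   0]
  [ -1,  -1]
No.
A[1,1] = 0 but A[2,1] = -1 ≠ 0. Any LU with L unit lower triangular has (LU)[1,1] = U[1,1] and (LU)[2,1] = L[2,1]·U[1,1]; matching A forces U[1,1] = 0, which then forces (LU)[2,1] = 0 ≠ -1. A row swap (pivoting) is required.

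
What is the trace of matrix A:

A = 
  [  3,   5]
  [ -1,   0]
3

tr(A) = 3 + 0 = 3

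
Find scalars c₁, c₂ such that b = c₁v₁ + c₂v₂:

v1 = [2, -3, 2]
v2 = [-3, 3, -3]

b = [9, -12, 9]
c1 = 3, c2 = -1

b = 3·v1 + -1·v2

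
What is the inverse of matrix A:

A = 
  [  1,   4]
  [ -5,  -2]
det(A) = (1)(-2) - (4)(-5) = 18
For a 2×2 matrix, A⁻¹ = (1/det(A)) · [[d, -b], [-c, a]]
    = (1/18) · [[-2, -4], [5, 1]]

A⁻¹ = 
  [-1/9, -2/9]
  [5/18, 1/18]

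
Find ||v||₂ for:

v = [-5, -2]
5.385

||v||₂ = √((-5)² + (-2)²) = √29 = 5.385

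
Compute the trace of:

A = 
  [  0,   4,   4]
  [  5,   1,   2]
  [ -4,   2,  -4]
-3

tr(A) = 0 + 1 + -4 = -3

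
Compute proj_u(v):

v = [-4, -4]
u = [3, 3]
v·u = (-4)(3) + (-4)(3) = -24
u·u = (3)² + (3)² = 18
proj_u(v) = (v·u / u·u) × u = (-24/18) × u = (-4/3) × u

proj_u(v) = [-4, -4]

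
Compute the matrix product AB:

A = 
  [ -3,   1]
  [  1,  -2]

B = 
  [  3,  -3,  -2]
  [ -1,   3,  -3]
A is 2×2 and B is 2×3, so AB is 2×3. Each entry is (row of A)·(column of B):
AB[1,1] = (-3)(3) + (1)(-1) = -10
AB[1,2] = (-3)(-3) + (1)(3) = 12
AB[1,3] = (-3)(-2) + (1)(-3) = 3
AB[2,1] = (1)(3) + (-2)(-1) = 5
AB[2,2] = (1)(-3) + (-2)(3) = -9
AB[2,3] = (1)(-2) + (-2)(-3) = 4

AB = 
  [-10,  12,   3]
  [  5,  -9,   4]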